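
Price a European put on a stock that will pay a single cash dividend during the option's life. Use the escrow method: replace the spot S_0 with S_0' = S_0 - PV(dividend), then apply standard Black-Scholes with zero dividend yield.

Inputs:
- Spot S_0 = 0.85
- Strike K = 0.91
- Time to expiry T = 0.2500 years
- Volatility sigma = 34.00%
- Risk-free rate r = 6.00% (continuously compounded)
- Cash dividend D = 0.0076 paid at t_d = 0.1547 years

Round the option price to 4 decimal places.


Answer: Price = 0.0898

Derivation:
PV(D) = D * exp(-r * t_d) = 0.0076 * 0.99076094 = 0.00752978
S_0' = S_0 - PV(D) = 0.8500 - 0.00752978 = 0.84247022
d1 = (ln(S_0'/K) + (r + sigma^2/2)*T) / (sigma*sqrt(T)) = -0.28033111
d2 = d1 - sigma*sqrt(T) = -0.45033111
exp(-rT) = 0.98511194
N(-d1) = 0.61038826; N(-d2) = 0.67376415
P = K * exp(-rT) * N(-d2) - S_0' * N(-d1) = 0.9100 * 0.98511194 * 0.67376415 - 0.84247022 * 0.61038826 = 0.0898


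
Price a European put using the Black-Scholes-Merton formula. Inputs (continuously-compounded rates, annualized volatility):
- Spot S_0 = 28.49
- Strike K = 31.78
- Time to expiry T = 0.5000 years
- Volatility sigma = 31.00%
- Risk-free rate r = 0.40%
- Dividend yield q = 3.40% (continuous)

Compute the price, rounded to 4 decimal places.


Answer: Price = 4.8654

Derivation:
d1 = (ln(S/K) + (r - q + 0.5*sigma^2) * T) / (sigma * sqrt(T)) = -0.45737953
d2 = d1 - sigma * sqrt(T) = -0.67658264
exp(-rT) = 0.99800200; exp(-qT) = 0.98314368
P = K * exp(-rT) * N(-d2) - S_0 * exp(-qT) * N(-d1)
N(-d1) = 0.67630086; N(-d2) = 0.75066460
P = 31.7800 * 0.99800200 * 0.75066460 - 28.4900 * 0.98314368 * 0.67630086 = 4.8654


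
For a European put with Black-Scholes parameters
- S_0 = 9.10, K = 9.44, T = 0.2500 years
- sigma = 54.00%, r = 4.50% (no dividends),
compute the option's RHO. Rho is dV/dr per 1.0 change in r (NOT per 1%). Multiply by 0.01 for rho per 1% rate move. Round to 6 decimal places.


Answer: Rho = -1.378316

Derivation:
d1 = 0.0408090125; d2 = -0.2291909875
phi(d1) = 0.3986102243; exp(-qT) = 1.0000000000; exp(-rT) = 0.9888130446
N(-d2) = 0.5906397615
Rho = -K*T*exp(-rT)*N(-d2) = -9.4400 * 0.2500 * 0.9888130446 * 0.5906397615 = -1.378316


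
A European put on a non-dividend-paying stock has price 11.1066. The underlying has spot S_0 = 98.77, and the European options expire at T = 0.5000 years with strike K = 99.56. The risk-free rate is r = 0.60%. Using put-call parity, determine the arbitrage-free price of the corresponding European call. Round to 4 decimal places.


Put-call parity: C - P = S_0 * exp(-qT) - K * exp(-rT).
S_0 * exp(-qT) = 98.7700 * 1.00000000 = 98.77000000
K * exp(-rT) = 99.5600 * 0.99700450 = 99.26176757
C = P + S*exp(-qT) - K*exp(-rT)
C = 11.1066 + 98.77000000 - 99.26176757 = 10.6148

Answer: Call price = 10.6148


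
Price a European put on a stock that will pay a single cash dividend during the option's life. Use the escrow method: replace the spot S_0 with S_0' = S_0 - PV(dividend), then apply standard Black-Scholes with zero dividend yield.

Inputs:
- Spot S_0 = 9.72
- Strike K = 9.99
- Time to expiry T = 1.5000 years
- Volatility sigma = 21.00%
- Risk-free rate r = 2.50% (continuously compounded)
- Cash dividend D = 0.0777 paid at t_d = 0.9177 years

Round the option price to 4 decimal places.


Answer: Price = 0.9749

Derivation:
PV(D) = D * exp(-r * t_d) = 0.0777 * 0.97731868 = 0.07593766
S_0' = S_0 - PV(D) = 9.7200 - 0.07593766 = 9.64406234
d1 = (ln(S_0'/K) + (r + sigma^2/2)*T) / (sigma*sqrt(T)) = 0.13737684
d2 = d1 - sigma*sqrt(T) = -0.11981958
exp(-rT) = 0.96319442
N(-d1) = 0.44536647; N(-d2) = 0.54768697
P = K * exp(-rT) * N(-d2) - S_0' * N(-d1) = 9.9900 * 0.96319442 * 0.54768697 - 9.64406234 * 0.44536647 = 0.9749


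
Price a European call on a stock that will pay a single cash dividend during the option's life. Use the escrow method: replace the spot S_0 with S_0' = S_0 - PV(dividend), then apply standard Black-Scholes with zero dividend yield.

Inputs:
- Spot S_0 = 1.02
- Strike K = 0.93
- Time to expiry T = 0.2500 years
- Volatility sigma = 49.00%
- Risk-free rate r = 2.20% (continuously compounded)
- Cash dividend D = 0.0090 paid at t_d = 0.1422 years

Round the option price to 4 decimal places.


PV(D) = D * exp(-r * t_d) = 0.0090 * 0.99687649 = 0.00897189
S_0' = S_0 - PV(D) = 1.0200 - 0.00897189 = 1.01102811
d1 = (ln(S_0'/K) + (r + sigma^2/2)*T) / (sigma*sqrt(T)) = 0.48592220
d2 = d1 - sigma*sqrt(T) = 0.24092220
exp(-rT) = 0.99451510
N(d1) = 0.68648884; N(d2) = 0.59519229
C = S_0' * N(d1) - K * exp(-rT) * N(d2) = 1.01102811 * 0.68648884 - 0.9300 * 0.99451510 * 0.59519229 = 0.1436

Answer: Price = 0.1436


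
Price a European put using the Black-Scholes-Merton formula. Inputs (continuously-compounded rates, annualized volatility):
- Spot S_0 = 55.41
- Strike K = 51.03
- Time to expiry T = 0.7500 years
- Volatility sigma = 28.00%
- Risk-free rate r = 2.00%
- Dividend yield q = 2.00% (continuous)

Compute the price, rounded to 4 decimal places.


Answer: Price = 3.1893

Derivation:
d1 = (ln(S/K) + (r - q + 0.5*sigma^2) * T) / (sigma * sqrt(T)) = 0.46083434
d2 = d1 - sigma * sqrt(T) = 0.21834722
exp(-rT) = 0.98511194; exp(-qT) = 0.98511194
P = K * exp(-rT) * N(-d2) - S_0 * exp(-qT) * N(-d1)
N(-d1) = 0.32245873; N(-d2) = 0.41357929
P = 51.0300 * 0.98511194 * 0.41357929 - 55.4100 * 0.98511194 * 0.32245873 = 3.1893


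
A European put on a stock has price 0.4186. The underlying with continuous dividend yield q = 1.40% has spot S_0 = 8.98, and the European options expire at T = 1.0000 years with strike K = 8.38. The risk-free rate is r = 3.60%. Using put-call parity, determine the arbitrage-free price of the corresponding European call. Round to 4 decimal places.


Put-call parity: C - P = S_0 * exp(-qT) - K * exp(-rT).
S_0 * exp(-qT) = 8.9800 * 0.98609754 = 8.85515595
K * exp(-rT) = 8.3800 * 0.96464029 = 8.08368566
C = P + S*exp(-qT) - K*exp(-rT)
C = 0.4186 + 8.85515595 - 8.08368566 = 1.1901

Answer: Call price = 1.1901


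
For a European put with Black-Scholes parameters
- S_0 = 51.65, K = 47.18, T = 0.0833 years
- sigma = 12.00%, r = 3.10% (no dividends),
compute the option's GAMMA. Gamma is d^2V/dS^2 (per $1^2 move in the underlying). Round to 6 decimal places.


Answer: Gamma = 0.005740

Derivation:
d1 = 2.7054901403; d2 = 2.6708560530
phi(d1) = 0.0102674459; exp(-qT) = 1.0000000000; exp(-rT) = 0.9974210313
Gamma = exp(-qT) * phi(d1) / (S * sigma * sqrt(T)) = 1.0000000000 * 0.0102674459 / (51.6500 * 0.1200 * 0.2886173938) = 0.005740


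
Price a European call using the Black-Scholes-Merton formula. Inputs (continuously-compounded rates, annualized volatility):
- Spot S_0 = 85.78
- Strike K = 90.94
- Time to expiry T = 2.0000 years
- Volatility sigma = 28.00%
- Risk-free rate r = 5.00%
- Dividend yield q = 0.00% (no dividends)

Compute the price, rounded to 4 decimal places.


d1 = (ln(S/K) + (r - q + 0.5*sigma^2) * T) / (sigma * sqrt(T)) = 0.30301023
d2 = d1 - sigma * sqrt(T) = -0.09296956
exp(-rT) = 0.90483742; exp(-qT) = 1.00000000
C = S_0 * exp(-qT) * N(d1) - K * exp(-rT) * N(d2)
N(d1) = 0.61905897; N(d2) = 0.46296387
C = 85.7800 * 1.00000000 * 0.61905897 - 90.9400 * 0.90483742 * 0.46296387 = 15.0075

Answer: Price = 15.0075


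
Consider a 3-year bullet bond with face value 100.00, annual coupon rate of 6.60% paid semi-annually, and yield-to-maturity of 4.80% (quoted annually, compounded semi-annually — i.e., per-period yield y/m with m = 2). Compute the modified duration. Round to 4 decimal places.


Coupon per period c = face * coupon_rate / m = 3.300000
Periods per year m = 2; per-period yield y/m = 0.024000
Number of cashflows N = 6
Cashflows (t years, CF_t, discount factor 1/(1+y/m)^(m*t), PV):
  t = 0.5000: CF_t = 3.300000, DF = 0.976562, PV = 3.222656
  t = 1.0000: CF_t = 3.300000, DF = 0.953674, PV = 3.147125
  t = 1.5000: CF_t = 3.300000, DF = 0.931323, PV = 3.073364
  t = 2.0000: CF_t = 3.300000, DF = 0.909495, PV = 3.001333
  t = 2.5000: CF_t = 3.300000, DF = 0.888178, PV = 2.930989
  t = 3.0000: CF_t = 103.300000, DF = 0.867362, PV = 89.598468
Price P = sum_t PV_t = 104.973935
First compute Macaulay numerator sum_t t * PV_t:
  t * PV_t at t = 0.5000: 1.611328
  t * PV_t at t = 1.0000: 3.147125
  t * PV_t at t = 1.5000: 4.610047
  t * PV_t at t = 2.0000: 6.002665
  t * PV_t at t = 2.5000: 7.327472
  t * PV_t at t = 3.0000: 268.795403
Macaulay duration D = 291.494040 / 104.973935 = 2.776823
Modified duration = D / (1 + y/m) = 2.776823 / (1 + 0.024000) = 2.711741

Answer: Modified duration = 2.7117


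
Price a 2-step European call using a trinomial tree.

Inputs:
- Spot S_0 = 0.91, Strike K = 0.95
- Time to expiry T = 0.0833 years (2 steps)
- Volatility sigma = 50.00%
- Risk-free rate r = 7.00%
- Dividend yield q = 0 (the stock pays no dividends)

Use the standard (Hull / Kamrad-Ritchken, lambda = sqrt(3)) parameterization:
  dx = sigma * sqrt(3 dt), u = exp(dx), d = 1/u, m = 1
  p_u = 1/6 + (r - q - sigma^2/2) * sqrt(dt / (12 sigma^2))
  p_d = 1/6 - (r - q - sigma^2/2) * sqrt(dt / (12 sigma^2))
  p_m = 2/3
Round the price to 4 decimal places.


dt = T/N = 0.041650; dx = sigma*sqrt(3*dt) = 0.176741
u = exp(dx) = 1.193322; d = 1/u = 0.837997
p_u = 0.160186, p_m = 0.666667, p_d = 0.173147
Discount per step: exp(-r*dt) = 0.997089
Stock lattice S(k, j) with j the centered position index:
  k=0: S(0,+0) = 0.9100
  k=1: S(1,-1) = 0.7626; S(1,+0) = 0.9100; S(1,+1) = 1.0859
  k=2: S(2,-2) = 0.6390; S(2,-1) = 0.7626; S(2,+0) = 0.9100; S(2,+1) = 1.0859; S(2,+2) = 1.2959
Terminal payoffs V(N, j) = max(S_T - K, 0):
  V(2,-2) = 0.000000; V(2,-1) = 0.000000; V(2,+0) = 0.000000; V(2,+1) = 0.135923; V(2,+2) = 0.345857
Backward induction: V(k, j) = exp(-r*dt) * [p_u * V(k+1, j+1) + p_m * V(k+1, j) + p_d * V(k+1, j-1)]
  V(1,-1) = exp(-r*dt) * [p_u*0.000000 + p_m*0.000000 + p_d*0.000000] = 0.000000
  V(1,+0) = exp(-r*dt) * [p_u*0.135923 + p_m*0.000000 + p_d*0.000000] = 0.021710
  V(1,+1) = exp(-r*dt) * [p_u*0.345857 + p_m*0.135923 + p_d*0.000000] = 0.145592
  V(0,+0) = exp(-r*dt) * [p_u*0.145592 + p_m*0.021710 + p_d*0.000000] = 0.037685

Answer: Price = V(0,0) = 0.0377


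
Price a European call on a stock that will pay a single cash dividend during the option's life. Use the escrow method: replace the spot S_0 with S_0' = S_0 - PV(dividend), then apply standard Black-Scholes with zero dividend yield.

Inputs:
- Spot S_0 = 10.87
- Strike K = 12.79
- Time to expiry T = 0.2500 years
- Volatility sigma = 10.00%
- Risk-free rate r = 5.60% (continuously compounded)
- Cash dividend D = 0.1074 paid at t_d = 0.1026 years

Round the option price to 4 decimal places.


PV(D) = D * exp(-r * t_d) = 0.1074 * 0.99427087 = 0.10678469
S_0' = S_0 - PV(D) = 10.8700 - 0.10678469 = 10.76321531
d1 = (ln(S_0'/K) + (r + sigma^2/2)*T) / (sigma*sqrt(T)) = -3.14558570
d2 = d1 - sigma*sqrt(T) = -3.19558570
exp(-rT) = 0.98609754
N(d1) = 0.00082877; N(d2) = 0.00069774
C = S_0' * N(d1) - K * exp(-rT) * N(d2) = 10.76321531 * 0.00082877 - 12.7900 * 0.98609754 * 0.00069774 = 0.0001

Answer: Price = 0.0001


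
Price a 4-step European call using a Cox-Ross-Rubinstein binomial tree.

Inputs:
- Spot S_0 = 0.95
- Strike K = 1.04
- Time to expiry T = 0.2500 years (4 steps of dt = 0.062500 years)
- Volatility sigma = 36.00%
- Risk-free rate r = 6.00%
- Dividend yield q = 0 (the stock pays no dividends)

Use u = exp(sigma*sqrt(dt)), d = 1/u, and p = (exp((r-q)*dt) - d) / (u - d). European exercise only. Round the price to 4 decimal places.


Answer: Price = V(0,0) = 0.0434

Derivation:
dt = T/N = 0.062500
u = exp(sigma*sqrt(dt)) = 1.094174; d = 1/u = 0.913931
p = (exp((r-q)*dt) - d) / (u - d) = 0.498359
Discount per step: exp(-r*dt) = 0.996257
Stock lattice S(k, i) with i counting down-moves:
  k=0: S(0,0) = 0.9500
  k=1: S(1,0) = 1.0395; S(1,1) = 0.8682
  k=2: S(2,0) = 1.1374; S(2,1) = 0.9500; S(2,2) = 0.7935
  k=3: S(3,0) = 1.2445; S(3,1) = 1.0395; S(3,2) = 0.8682; S(3,3) = 0.7252
  k=4: S(4,0) = 1.3617; S(4,1) = 1.1374; S(4,2) = 0.9500; S(4,3) = 0.7935; S(4,4) = 0.6628
Terminal payoffs V(N, i) = max(S_T - K, 0):
  V(4,0) = 0.321663; V(4,1) = 0.097356; V(4,2) = 0.000000; V(4,3) = 0.000000; V(4,4) = 0.000000
Backward induction: V(k, i) = exp(-r*dt) * [p * V(k+1, i) + (1-p) * V(k+1, i+1)].
  V(3,0) = exp(-r*dt) * [p*0.321663 + (1-p)*0.097356] = 0.208359
  V(3,1) = exp(-r*dt) * [p*0.097356 + (1-p)*0.000000] = 0.048337
  V(3,2) = exp(-r*dt) * [p*0.000000 + (1-p)*0.000000] = 0.000000
  V(3,3) = exp(-r*dt) * [p*0.000000 + (1-p)*0.000000] = 0.000000
  V(2,0) = exp(-r*dt) * [p*0.208359 + (1-p)*0.048337] = 0.127606
  V(2,1) = exp(-r*dt) * [p*0.048337 + (1-p)*0.000000] = 0.023999
  V(2,2) = exp(-r*dt) * [p*0.000000 + (1-p)*0.000000] = 0.000000
  V(1,0) = exp(-r*dt) * [p*0.127606 + (1-p)*0.023999] = 0.075349
  V(1,1) = exp(-r*dt) * [p*0.023999 + (1-p)*0.000000] = 0.011915
  V(0,0) = exp(-r*dt) * [p*0.075349 + (1-p)*0.011915] = 0.043365


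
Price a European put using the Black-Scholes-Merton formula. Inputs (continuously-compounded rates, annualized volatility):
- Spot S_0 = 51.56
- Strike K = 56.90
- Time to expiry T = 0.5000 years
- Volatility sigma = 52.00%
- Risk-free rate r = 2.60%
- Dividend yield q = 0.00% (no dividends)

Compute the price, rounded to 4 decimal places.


Answer: Price = 10.3685

Derivation:
d1 = (ln(S/K) + (r - q + 0.5*sigma^2) * T) / (sigma * sqrt(T)) = -0.04881529
d2 = d1 - sigma * sqrt(T) = -0.41651081
exp(-rT) = 0.98708414; exp(-qT) = 1.00000000
P = K * exp(-rT) * N(-d2) - S_0 * exp(-qT) * N(-d1)
N(-d1) = 0.51946675; N(-d2) = 0.66148187
P = 56.9000 * 0.98708414 * 0.66148187 - 51.5600 * 1.00000000 * 0.51946675 = 10.3685


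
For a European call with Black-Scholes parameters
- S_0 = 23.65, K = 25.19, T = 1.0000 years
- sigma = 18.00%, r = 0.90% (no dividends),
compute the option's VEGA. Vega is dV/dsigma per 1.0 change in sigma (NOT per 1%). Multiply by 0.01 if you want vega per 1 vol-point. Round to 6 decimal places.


Answer: Vega = 9.228315

Derivation:
d1 = -0.2104665301; d2 = -0.3904665301
phi(d1) = 0.3902036045; exp(-qT) = 1.0000000000; exp(-rT) = 0.9910403788
Vega = S * exp(-qT) * phi(d1) * sqrt(T) = 23.6500 * 1.0000000000 * 0.3902036045 * 1.0000000000 = 9.228315


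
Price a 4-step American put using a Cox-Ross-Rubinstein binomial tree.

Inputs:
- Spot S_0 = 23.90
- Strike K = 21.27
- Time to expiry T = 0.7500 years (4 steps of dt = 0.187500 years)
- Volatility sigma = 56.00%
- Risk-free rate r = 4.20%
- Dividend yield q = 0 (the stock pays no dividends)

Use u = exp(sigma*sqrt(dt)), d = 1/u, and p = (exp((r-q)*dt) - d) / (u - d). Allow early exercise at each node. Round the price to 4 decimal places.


Answer: Price = V(0,0) = 2.9299

Derivation:
dt = T/N = 0.187500
u = exp(sigma*sqrt(dt)) = 1.274415; d = 1/u = 0.784674
p = (exp((r-q)*dt) - d) / (u - d) = 0.455817
Discount per step: exp(-r*dt) = 0.992156
Stock lattice S(k, i) with i counting down-moves:
  k=0: S(0,0) = 23.9000
  k=1: S(1,0) = 30.4585; S(1,1) = 18.7537
  k=2: S(2,0) = 38.8168; S(2,1) = 23.9000; S(2,2) = 14.7155
  k=3: S(3,0) = 49.4687; S(3,1) = 30.4585; S(3,2) = 18.7537; S(3,3) = 11.5469
  k=4: S(4,0) = 63.0436; S(4,1) = 38.8168; S(4,2) = 23.9000; S(4,3) = 14.7155; S(4,4) = 9.0606
Terminal payoffs V(N, i) = max(K - S_T, 0):
  V(4,0) = 0.000000; V(4,1) = 0.000000; V(4,2) = 0.000000; V(4,3) = 6.554458; V(4,4) = 12.209448
Backward induction: V(k, i) = exp(-r*dt) * [p * V(k+1, i) + (1-p) * V(k+1, i+1)]; then take max(V_cont, immediate exercise) for American.
  V(3,0) = exp(-r*dt) * [p*0.000000 + (1-p)*0.000000] = 0.000000; exercise = 0.000000; V(3,0) = max -> 0.000000
  V(3,1) = exp(-r*dt) * [p*0.000000 + (1-p)*0.000000] = 0.000000; exercise = 0.000000; V(3,1) = max -> 0.000000
  V(3,2) = exp(-r*dt) * [p*0.000000 + (1-p)*6.554458] = 3.538846; exercise = 2.516295; V(3,2) = max -> 3.538846
  V(3,3) = exp(-r*dt) * [p*6.554458 + (1-p)*12.209448] = 9.556255; exercise = 9.723099; V(3,3) = max -> 9.723099
  V(2,0) = exp(-r*dt) * [p*0.000000 + (1-p)*0.000000] = 0.000000; exercise = 0.000000; V(2,0) = max -> 0.000000
  V(2,1) = exp(-r*dt) * [p*0.000000 + (1-p)*3.538846] = 1.910674; exercise = 0.000000; V(2,1) = max -> 1.910674
  V(2,2) = exp(-r*dt) * [p*3.538846 + (1-p)*9.723099] = 6.850055; exercise = 6.554458; V(2,2) = max -> 6.850055
  V(1,0) = exp(-r*dt) * [p*0.000000 + (1-p)*1.910674] = 1.031601; exercise = 0.000000; V(1,0) = max -> 1.031601
  V(1,1) = exp(-r*dt) * [p*1.910674 + (1-p)*6.850055] = 4.562530; exercise = 2.516295; V(1,1) = max -> 4.562530
  V(0,0) = exp(-r*dt) * [p*1.031601 + (1-p)*4.562530] = 2.929908; exercise = 0.000000; V(0,0) = max -> 2.929908


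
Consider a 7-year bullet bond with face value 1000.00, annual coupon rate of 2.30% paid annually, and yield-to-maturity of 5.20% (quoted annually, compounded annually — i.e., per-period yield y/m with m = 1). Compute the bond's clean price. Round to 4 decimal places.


Answer: Price = 833.4047

Derivation:
Coupon per period c = face * coupon_rate / m = 23.000000
Periods per year m = 1; per-period yield y/m = 0.052000
Number of cashflows N = 7
Cashflows (t years, CF_t, discount factor 1/(1+y/m)^(m*t), PV):
  t = 1.0000: CF_t = 23.000000, DF = 0.950570, PV = 21.863118
  t = 2.0000: CF_t = 23.000000, DF = 0.903584, PV = 20.782431
  t = 3.0000: CF_t = 23.000000, DF = 0.858920, PV = 19.755163
  t = 4.0000: CF_t = 23.000000, DF = 0.816464, PV = 18.778672
  t = 5.0000: CF_t = 23.000000, DF = 0.776106, PV = 17.850449
  t = 6.0000: CF_t = 23.000000, DF = 0.737744, PV = 16.968107
  t = 7.0000: CF_t = 1023.000000, DF = 0.701277, PV = 717.406744
Price P = sum_t PV_t = 833.404684


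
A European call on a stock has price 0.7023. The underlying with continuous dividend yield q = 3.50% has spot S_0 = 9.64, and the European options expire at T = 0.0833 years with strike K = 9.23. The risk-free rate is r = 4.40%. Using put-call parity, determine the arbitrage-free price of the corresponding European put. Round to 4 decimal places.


Answer: Put price = 0.2866

Derivation:
Put-call parity: C - P = S_0 * exp(-qT) - K * exp(-rT).
S_0 * exp(-qT) = 9.6400 * 0.99708875 = 9.61193551
K * exp(-rT) = 9.2300 * 0.99634151 = 9.19623212
P = C - S*exp(-qT) + K*exp(-rT)
P = 0.7023 - 9.61193551 + 9.19623212 = 0.2866


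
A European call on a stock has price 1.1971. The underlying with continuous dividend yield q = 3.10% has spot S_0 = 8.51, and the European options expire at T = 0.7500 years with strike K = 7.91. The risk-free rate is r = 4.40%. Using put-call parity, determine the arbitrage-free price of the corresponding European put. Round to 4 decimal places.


Put-call parity: C - P = S_0 * exp(-qT) - K * exp(-rT).
S_0 * exp(-qT) = 8.5100 * 0.97701820 = 8.31442487
K * exp(-rT) = 7.9100 * 0.96753856 = 7.65323001
P = C - S*exp(-qT) + K*exp(-rT)
P = 1.1971 - 8.31442487 + 7.65323001 = 0.5359

Answer: Put price = 0.5359


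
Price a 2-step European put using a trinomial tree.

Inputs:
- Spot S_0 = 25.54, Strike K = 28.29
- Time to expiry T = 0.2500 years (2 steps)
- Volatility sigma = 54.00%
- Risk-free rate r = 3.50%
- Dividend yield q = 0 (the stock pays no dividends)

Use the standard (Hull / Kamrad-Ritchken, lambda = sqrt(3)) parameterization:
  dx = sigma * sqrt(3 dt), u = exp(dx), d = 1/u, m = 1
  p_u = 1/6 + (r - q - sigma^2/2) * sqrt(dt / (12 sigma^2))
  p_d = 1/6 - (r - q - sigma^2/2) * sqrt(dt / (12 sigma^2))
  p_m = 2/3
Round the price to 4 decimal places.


dt = T/N = 0.125000; dx = sigma*sqrt(3*dt) = 0.330681
u = exp(dx) = 1.391916; d = 1/u = 0.718434
p_u = 0.145725, p_m = 0.666667, p_d = 0.187608
Discount per step: exp(-r*dt) = 0.995635
Stock lattice S(k, j) with j the centered position index:
  k=0: S(0,+0) = 25.5400
  k=1: S(1,-1) = 18.3488; S(1,+0) = 25.5400; S(1,+1) = 35.5495
  k=2: S(2,-2) = 13.1824; S(2,-1) = 18.3488; S(2,+0) = 25.5400; S(2,+1) = 35.5495; S(2,+2) = 49.4820
Terminal payoffs V(N, j) = max(K - S_T, 0):
  V(2,-2) = 15.107587; V(2,-1) = 9.941190; V(2,+0) = 2.750000; V(2,+1) = 0.000000; V(2,+2) = 0.000000
Backward induction: V(k, j) = exp(-r*dt) * [p_u * V(k+1, j+1) + p_m * V(k+1, j) + p_d * V(k+1, j-1)]
  V(1,-1) = exp(-r*dt) * [p_u*2.750000 + p_m*9.941190 + p_d*15.107587] = 9.819458
  V(1,+0) = exp(-r*dt) * [p_u*0.000000 + p_m*2.750000 + p_d*9.941190] = 3.682238
  V(1,+1) = exp(-r*dt) * [p_u*0.000000 + p_m*0.000000 + p_d*2.750000] = 0.513671
  V(0,+0) = exp(-r*dt) * [p_u*0.513671 + p_m*3.682238 + p_d*9.819458] = 4.352806

Answer: Price = V(0,0) = 4.3528


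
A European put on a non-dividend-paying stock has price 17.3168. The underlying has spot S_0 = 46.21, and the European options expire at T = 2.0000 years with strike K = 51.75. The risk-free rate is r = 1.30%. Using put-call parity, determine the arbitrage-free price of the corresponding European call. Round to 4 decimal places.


Put-call parity: C - P = S_0 * exp(-qT) - K * exp(-rT).
S_0 * exp(-qT) = 46.2100 * 1.00000000 = 46.21000000
K * exp(-rT) = 51.7500 * 0.97433509 = 50.42184089
C = P + S*exp(-qT) - K*exp(-rT)
C = 17.3168 + 46.21000000 - 50.42184089 = 13.1050

Answer: Call price = 13.1050


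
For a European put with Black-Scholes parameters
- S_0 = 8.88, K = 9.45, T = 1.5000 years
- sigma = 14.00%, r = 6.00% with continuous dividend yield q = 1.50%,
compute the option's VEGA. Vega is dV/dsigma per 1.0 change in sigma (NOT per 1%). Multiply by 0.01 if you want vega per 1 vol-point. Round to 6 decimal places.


d1 = 0.1165654751; d2 = -0.0548988069
phi(d1) = 0.3962411501; exp(-qT) = 0.9777512372; exp(-rT) = 0.9139311853
Vega = S * exp(-qT) * phi(d1) * sqrt(T) = 8.8800 * 0.9777512372 * 0.3962411501 * 1.2247448714 = 4.213534

Answer: Vega = 4.213534


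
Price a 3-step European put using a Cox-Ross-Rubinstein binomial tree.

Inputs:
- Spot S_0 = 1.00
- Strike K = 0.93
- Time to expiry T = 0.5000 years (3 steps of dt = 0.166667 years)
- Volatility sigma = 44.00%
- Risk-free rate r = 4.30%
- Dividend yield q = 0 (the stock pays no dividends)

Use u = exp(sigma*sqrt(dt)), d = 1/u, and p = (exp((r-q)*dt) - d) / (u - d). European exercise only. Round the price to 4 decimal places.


dt = T/N = 0.166667
u = exp(sigma*sqrt(dt)) = 1.196774; d = 1/u = 0.835580
p = (exp((r-q)*dt) - d) / (u - d) = 0.475126
Discount per step: exp(-r*dt) = 0.992859
Stock lattice S(k, i) with i counting down-moves:
  k=0: S(0,0) = 1.0000
  k=1: S(1,0) = 1.1968; S(1,1) = 0.8356
  k=2: S(2,0) = 1.4323; S(2,1) = 1.0000; S(2,2) = 0.6982
  k=3: S(3,0) = 1.7141; S(3,1) = 1.1968; S(3,2) = 0.8356; S(3,3) = 0.5834
Terminal payoffs V(N, i) = max(K - S_T, 0):
  V(3,0) = 0.000000; V(3,1) = 0.000000; V(3,2) = 0.094420; V(3,3) = 0.346603
Backward induction: V(k, i) = exp(-r*dt) * [p * V(k+1, i) + (1-p) * V(k+1, i+1)].
  V(2,0) = exp(-r*dt) * [p*0.000000 + (1-p)*0.000000] = 0.000000
  V(2,1) = exp(-r*dt) * [p*0.000000 + (1-p)*0.094420] = 0.049205
  V(2,2) = exp(-r*dt) * [p*0.094420 + (1-p)*0.346603] = 0.225165
  V(1,0) = exp(-r*dt) * [p*0.000000 + (1-p)*0.049205] = 0.025642
  V(1,1) = exp(-r*dt) * [p*0.049205 + (1-p)*0.225165] = 0.140551
  V(0,0) = exp(-r*dt) * [p*0.025642 + (1-p)*0.140551] = 0.085341

Answer: Price = V(0,0) = 0.0853


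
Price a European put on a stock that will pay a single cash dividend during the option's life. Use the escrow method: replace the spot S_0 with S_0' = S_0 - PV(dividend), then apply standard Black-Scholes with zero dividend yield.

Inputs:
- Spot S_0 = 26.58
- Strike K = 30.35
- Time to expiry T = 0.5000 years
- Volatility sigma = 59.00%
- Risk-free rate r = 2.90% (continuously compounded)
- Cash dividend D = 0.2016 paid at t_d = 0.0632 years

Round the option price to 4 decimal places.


Answer: Price = 6.6242

Derivation:
PV(D) = D * exp(-r * t_d) = 0.2016 * 0.99816888 = 0.20123085
S_0' = S_0 - PV(D) = 26.5800 - 0.20123085 = 26.37876915
d1 = (ln(S_0'/K) + (r + sigma^2/2)*T) / (sigma*sqrt(T)) = -0.09279166
d2 = d1 - sigma*sqrt(T) = -0.50998466
exp(-rT) = 0.98560462
N(-d1) = 0.53696546; N(-d2) = 0.69496889
P = K * exp(-rT) * N(-d2) - S_0' * N(-d1) = 30.3500 * 0.98560462 * 0.69496889 - 26.37876915 * 0.53696546 = 6.6242


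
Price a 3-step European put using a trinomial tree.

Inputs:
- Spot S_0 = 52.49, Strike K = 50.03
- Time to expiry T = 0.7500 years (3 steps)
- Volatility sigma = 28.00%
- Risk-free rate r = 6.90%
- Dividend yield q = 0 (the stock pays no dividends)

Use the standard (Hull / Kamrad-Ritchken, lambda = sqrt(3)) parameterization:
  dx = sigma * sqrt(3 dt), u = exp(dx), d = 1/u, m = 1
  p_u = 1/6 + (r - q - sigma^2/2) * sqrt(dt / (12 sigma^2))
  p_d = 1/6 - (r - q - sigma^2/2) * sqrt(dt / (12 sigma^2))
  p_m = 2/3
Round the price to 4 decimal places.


dt = T/N = 0.250000; dx = sigma*sqrt(3*dt) = 0.242487
u = exp(dx) = 1.274415; d = 1/u = 0.784674
p_u = 0.182028, p_m = 0.666667, p_d = 0.151305
Discount per step: exp(-r*dt) = 0.982898
Stock lattice S(k, j) with j the centered position index:
  k=0: S(0,+0) = 52.4900
  k=1: S(1,-1) = 41.1875; S(1,+0) = 52.4900; S(1,+1) = 66.8940
  k=2: S(2,-2) = 32.3188; S(2,-1) = 41.1875; S(2,+0) = 52.4900; S(2,+1) = 66.8940; S(2,+2) = 85.2507
  k=3: S(3,-3) = 25.3597; S(3,-2) = 32.3188; S(3,-1) = 41.1875; S(3,+0) = 52.4900; S(3,+1) = 66.8940; S(3,+2) = 85.2507; S(3,+3) = 108.6448
Terminal payoffs V(N, j) = max(K - S_T, 0):
  V(3,-3) = 24.670299; V(3,-2) = 17.711221; V(3,-1) = 8.842469; V(3,+0) = 0.000000; V(3,+1) = 0.000000; V(3,+2) = 0.000000; V(3,+3) = 0.000000
Backward induction: V(k, j) = exp(-r*dt) * [p_u * V(k+1, j+1) + p_m * V(k+1, j) + p_d * V(k+1, j-1)]
  V(2,-2) = exp(-r*dt) * [p_u*8.842469 + p_m*17.711221 + p_d*24.670299] = 16.856504
  V(2,-1) = exp(-r*dt) * [p_u*0.000000 + p_m*8.842469 + p_d*17.711221] = 8.428130
  V(2,+0) = exp(-r*dt) * [p_u*0.000000 + p_m*0.000000 + p_d*8.842469] = 1.315029
  V(2,+1) = exp(-r*dt) * [p_u*0.000000 + p_m*0.000000 + p_d*0.000000] = 0.000000
  V(2,+2) = exp(-r*dt) * [p_u*0.000000 + p_m*0.000000 + p_d*0.000000] = 0.000000
  V(1,-1) = exp(-r*dt) * [p_u*1.315029 + p_m*8.428130 + p_d*16.856504] = 8.264795
  V(1,+0) = exp(-r*dt) * [p_u*0.000000 + p_m*1.315029 + p_d*8.428130] = 2.115102
  V(1,+1) = exp(-r*dt) * [p_u*0.000000 + p_m*0.000000 + p_d*1.315029] = 0.195568
  V(0,+0) = exp(-r*dt) * [p_u*0.195568 + p_m*2.115102 + p_d*8.264795] = 2.650062

Answer: Price = V(0,0) = 2.6501


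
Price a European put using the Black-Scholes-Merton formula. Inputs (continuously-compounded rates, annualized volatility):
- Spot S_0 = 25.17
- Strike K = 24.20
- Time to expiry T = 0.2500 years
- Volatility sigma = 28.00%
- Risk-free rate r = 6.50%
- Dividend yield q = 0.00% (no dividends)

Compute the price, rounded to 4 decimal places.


Answer: Price = 0.7926

Derivation:
d1 = (ln(S/K) + (r - q + 0.5*sigma^2) * T) / (sigma * sqrt(T)) = 0.46678697
d2 = d1 - sigma * sqrt(T) = 0.32678697
exp(-rT) = 0.98388132; exp(-qT) = 1.00000000
P = K * exp(-rT) * N(-d2) - S_0 * exp(-qT) * N(-d1)
N(-d1) = 0.32032615; N(-d2) = 0.37191451
P = 24.2000 * 0.98388132 * 0.37191451 - 25.1700 * 1.00000000 * 0.32032615 = 0.7926


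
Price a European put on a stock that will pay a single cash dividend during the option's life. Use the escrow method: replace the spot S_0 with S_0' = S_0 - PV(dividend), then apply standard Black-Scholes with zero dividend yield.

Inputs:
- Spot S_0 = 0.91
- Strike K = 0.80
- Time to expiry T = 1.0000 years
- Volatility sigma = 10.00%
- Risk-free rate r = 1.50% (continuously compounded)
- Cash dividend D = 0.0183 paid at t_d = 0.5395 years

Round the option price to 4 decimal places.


PV(D) = D * exp(-r * t_d) = 0.0183 * 0.99194016 = 0.01815250
S_0' = S_0 - PV(D) = 0.9100 - 0.01815250 = 0.89184750
d1 = (ln(S_0'/K) + (r + sigma^2/2)*T) / (sigma*sqrt(T)) = 1.28683421
d2 = d1 - sigma*sqrt(T) = 1.18683421
exp(-rT) = 0.98511194
N(-d1) = 0.09907604; N(-d2) = 0.11764651
P = K * exp(-rT) * N(-d2) - S_0' * N(-d1) = 0.8000 * 0.98511194 * 0.11764651 - 0.89184750 * 0.09907604 = 0.0044

Answer: Price = 0.0044


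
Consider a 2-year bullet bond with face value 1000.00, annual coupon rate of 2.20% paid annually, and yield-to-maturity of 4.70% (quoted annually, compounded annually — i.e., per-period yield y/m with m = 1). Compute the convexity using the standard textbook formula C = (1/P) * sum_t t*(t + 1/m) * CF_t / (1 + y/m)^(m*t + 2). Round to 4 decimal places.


Answer: Convexity = 5.3930

Derivation:
Coupon per period c = face * coupon_rate / m = 22.000000
Periods per year m = 1; per-period yield y/m = 0.047000
Number of cashflows N = 2
Cashflows (t years, CF_t, discount factor 1/(1+y/m)^(m*t), PV):
  t = 1.0000: CF_t = 22.000000, DF = 0.955110, PV = 21.012416
  t = 2.0000: CF_t = 1022.000000, DF = 0.912235, PV = 932.303968
Price P = sum_t PV_t = 953.316384
Convexity numerator sum_t t*(t + 1/m) * CF_t / (1+y/m)^(m*t + 2):
  t = 1.0000: term = 38.336515
  t = 2.0000: term = 5102.880751
Convexity = (1/P) * sum = 5141.217266 / 953.316384 = 5.392981


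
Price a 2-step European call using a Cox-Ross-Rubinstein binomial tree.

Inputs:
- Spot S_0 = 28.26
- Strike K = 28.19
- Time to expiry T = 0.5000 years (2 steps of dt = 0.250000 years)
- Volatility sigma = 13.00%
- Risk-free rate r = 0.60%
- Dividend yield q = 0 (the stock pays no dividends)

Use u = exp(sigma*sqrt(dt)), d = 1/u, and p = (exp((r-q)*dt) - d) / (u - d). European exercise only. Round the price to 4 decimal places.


Answer: Price = V(0,0) = 1.0116

Derivation:
dt = T/N = 0.250000
u = exp(sigma*sqrt(dt)) = 1.067159; d = 1/u = 0.937067
p = (exp((r-q)*dt) - d) / (u - d) = 0.495295
Discount per step: exp(-r*dt) = 0.998501
Stock lattice S(k, i) with i counting down-moves:
  k=0: S(0,0) = 28.2600
  k=1: S(1,0) = 30.1579; S(1,1) = 26.4815
  k=2: S(2,0) = 32.1833; S(2,1) = 28.2600; S(2,2) = 24.8150
Terminal payoffs V(N, i) = max(S_T - K, 0):
  V(2,0) = 3.993290; V(2,1) = 0.070000; V(2,2) = 0.000000
Backward induction: V(k, i) = exp(-r*dt) * [p * V(k+1, i) + (1-p) * V(k+1, i+1)].
  V(1,0) = exp(-r*dt) * [p*3.993290 + (1-p)*0.070000] = 2.010167
  V(1,1) = exp(-r*dt) * [p*0.070000 + (1-p)*0.000000] = 0.034619
  V(0,0) = exp(-r*dt) * [p*2.010167 + (1-p)*0.034619] = 1.011579


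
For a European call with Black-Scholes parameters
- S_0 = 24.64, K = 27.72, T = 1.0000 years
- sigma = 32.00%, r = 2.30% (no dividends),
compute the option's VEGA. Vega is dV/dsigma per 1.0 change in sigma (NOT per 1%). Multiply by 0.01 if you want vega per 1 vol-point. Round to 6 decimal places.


Answer: Vega = 9.739188

Derivation:
d1 = -0.1361969864; d2 = -0.4561969864
phi(d1) = 0.3952592727; exp(-qT) = 1.0000000000; exp(-rT) = 0.9772624838
Vega = S * exp(-qT) * phi(d1) * sqrt(T) = 24.6400 * 1.0000000000 * 0.3952592727 * 1.0000000000 = 9.739188


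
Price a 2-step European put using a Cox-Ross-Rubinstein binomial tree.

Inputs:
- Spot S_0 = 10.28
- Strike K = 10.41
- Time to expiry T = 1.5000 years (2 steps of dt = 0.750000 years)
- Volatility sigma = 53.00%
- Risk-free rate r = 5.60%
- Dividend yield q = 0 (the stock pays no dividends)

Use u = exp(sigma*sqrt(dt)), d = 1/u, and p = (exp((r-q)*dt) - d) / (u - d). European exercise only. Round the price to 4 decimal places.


Answer: Price = V(0,0) = 1.9266

Derivation:
dt = T/N = 0.750000
u = exp(sigma*sqrt(dt)) = 1.582480; d = 1/u = 0.631919
p = (exp((r-q)*dt) - d) / (u - d) = 0.432350
Discount per step: exp(-r*dt) = 0.958870
Stock lattice S(k, i) with i counting down-moves:
  k=0: S(0,0) = 10.2800
  k=1: S(1,0) = 16.2679; S(1,1) = 6.4961
  k=2: S(2,0) = 25.7436; S(2,1) = 10.2800; S(2,2) = 4.1050
Terminal payoffs V(N, i) = max(K - S_T, 0):
  V(2,0) = 0.000000; V(2,1) = 0.130000; V(2,2) = 6.304969
Backward induction: V(k, i) = exp(-r*dt) * [p * V(k+1, i) + (1-p) * V(k+1, i+1)].
  V(1,0) = exp(-r*dt) * [p*0.000000 + (1-p)*0.130000] = 0.070759
  V(1,1) = exp(-r*dt) * [p*0.130000 + (1-p)*6.304969] = 3.485703
  V(0,0) = exp(-r*dt) * [p*0.070759 + (1-p)*3.485703] = 1.926611


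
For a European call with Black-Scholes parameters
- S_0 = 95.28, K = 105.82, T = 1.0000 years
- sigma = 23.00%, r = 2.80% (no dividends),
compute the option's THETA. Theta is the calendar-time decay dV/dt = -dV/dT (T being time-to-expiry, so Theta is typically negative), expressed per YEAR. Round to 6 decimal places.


Answer: Theta = -5.208173

Derivation:
d1 = -0.2194330975; d2 = -0.4494330975
phi(d1) = 0.3894522652; exp(-qT) = 1.0000000000; exp(-rT) = 0.9723883668
Theta = -S*exp(-qT)*phi(d1)*sigma/(2*sqrt(T)) - r*K*exp(-rT)*N(d2) + q*S*exp(-qT)*N(d1)
N(d1) = 0.4131563451; N(d2) = 0.3265596300; sqrt(T) = 1.0000000000
Term 1 = -95.2800 * 1.0000000000 * 0.3894522652 * 0.2300 / (2 * 1.0000000000) = -4.2673063602
Term 2 = -0.0280 * 105.8200 * 0.9723883668 * 0.3265596300 = -0.9408665711
Term 3 = 0 (no dividend yield, q = 0)
Theta = -4.2673063602 + (-0.9408665711) + (0.0000000000) = -5.208173


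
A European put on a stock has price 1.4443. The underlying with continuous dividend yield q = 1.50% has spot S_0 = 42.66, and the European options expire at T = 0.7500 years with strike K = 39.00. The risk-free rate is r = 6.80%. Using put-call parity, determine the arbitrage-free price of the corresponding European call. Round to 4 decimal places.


Put-call parity: C - P = S_0 * exp(-qT) - K * exp(-rT).
S_0 * exp(-qT) = 42.6600 * 0.98881304 = 42.18276448
K * exp(-rT) = 39.0000 * 0.95027867 = 37.06086815
C = P + S*exp(-qT) - K*exp(-rT)
C = 1.4443 + 42.18276448 - 37.06086815 = 6.5662

Answer: Call price = 6.5662


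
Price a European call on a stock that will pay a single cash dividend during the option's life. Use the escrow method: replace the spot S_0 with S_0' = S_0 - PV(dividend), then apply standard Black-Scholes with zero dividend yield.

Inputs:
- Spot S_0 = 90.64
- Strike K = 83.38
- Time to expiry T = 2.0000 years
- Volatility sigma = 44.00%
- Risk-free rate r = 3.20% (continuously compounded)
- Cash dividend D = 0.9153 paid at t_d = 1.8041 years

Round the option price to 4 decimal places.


PV(D) = D * exp(-r * t_d) = 0.9153 * 0.94390363 = 0.86395500
S_0' = S_0 - PV(D) = 90.6400 - 0.86395500 = 89.77604500
d1 = (ln(S_0'/K) + (r + sigma^2/2)*T) / (sigma*sqrt(T)) = 0.53275628
d2 = d1 - sigma*sqrt(T) = -0.08949769
exp(-rT) = 0.93800500
N(d1) = 0.70289885; N(d2) = 0.46434319
C = S_0' * N(d1) - K * exp(-rT) * N(d2) = 89.77604500 * 0.70289885 - 83.3800 * 0.93800500 * 0.46434319 = 26.7868

Answer: Price = 26.7868


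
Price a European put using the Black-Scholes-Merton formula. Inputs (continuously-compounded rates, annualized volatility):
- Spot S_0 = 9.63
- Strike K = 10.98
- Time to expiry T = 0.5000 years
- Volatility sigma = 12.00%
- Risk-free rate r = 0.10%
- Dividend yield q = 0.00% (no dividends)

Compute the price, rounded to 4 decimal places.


d1 = (ln(S/K) + (r - q + 0.5*sigma^2) * T) / (sigma * sqrt(T)) = -1.49779606
d2 = d1 - sigma * sqrt(T) = -1.58264888
exp(-rT) = 0.99950012; exp(-qT) = 1.00000000
P = K * exp(-rT) * N(-d2) - S_0 * exp(-qT) * N(-d1)
N(-d1) = 0.93290688; N(-d2) = 0.94324924
P = 10.9800 * 0.99950012 * 0.94324924 - 9.6300 * 1.00000000 * 0.93290688 = 1.3678

Answer: Price = 1.3678


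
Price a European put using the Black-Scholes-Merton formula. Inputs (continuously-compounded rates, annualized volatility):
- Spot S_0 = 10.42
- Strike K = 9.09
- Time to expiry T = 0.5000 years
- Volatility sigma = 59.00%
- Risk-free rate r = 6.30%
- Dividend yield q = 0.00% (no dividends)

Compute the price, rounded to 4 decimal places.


d1 = (ln(S/K) + (r - q + 0.5*sigma^2) * T) / (sigma * sqrt(T)) = 0.61141277
d2 = d1 - sigma * sqrt(T) = 0.19421977
exp(-rT) = 0.96899096; exp(-qT) = 1.00000000
P = K * exp(-rT) * N(-d2) - S_0 * exp(-qT) * N(-d1)
N(-d1) = 0.27046318; N(-d2) = 0.42300190
P = 9.0900 * 0.96899096 * 0.42300190 - 10.4200 * 1.00000000 * 0.27046318 = 0.9076

Answer: Price = 0.9076


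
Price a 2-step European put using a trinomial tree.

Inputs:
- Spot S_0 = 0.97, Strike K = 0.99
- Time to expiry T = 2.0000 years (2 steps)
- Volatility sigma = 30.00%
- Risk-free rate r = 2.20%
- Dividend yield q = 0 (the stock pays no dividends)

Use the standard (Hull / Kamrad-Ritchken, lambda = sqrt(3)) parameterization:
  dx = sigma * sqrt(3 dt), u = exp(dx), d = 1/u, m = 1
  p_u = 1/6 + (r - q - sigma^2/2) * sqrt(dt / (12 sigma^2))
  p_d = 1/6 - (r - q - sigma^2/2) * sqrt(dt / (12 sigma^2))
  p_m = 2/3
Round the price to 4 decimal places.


Answer: Price = V(0,0) = 0.1311

Derivation:
dt = T/N = 1.000000; dx = sigma*sqrt(3*dt) = 0.519615
u = exp(dx) = 1.681381; d = 1/u = 0.594749
p_u = 0.144535, p_m = 0.666667, p_d = 0.188798
Discount per step: exp(-r*dt) = 0.978240
Stock lattice S(k, j) with j the centered position index:
  k=0: S(0,+0) = 0.9700
  k=1: S(1,-1) = 0.5769; S(1,+0) = 0.9700; S(1,+1) = 1.6309
  k=2: S(2,-2) = 0.3431; S(2,-1) = 0.5769; S(2,+0) = 0.9700; S(2,+1) = 1.6309; S(2,+2) = 2.7422
Terminal payoffs V(N, j) = max(K - S_T, 0):
  V(2,-2) = 0.646885; V(2,-1) = 0.413093; V(2,+0) = 0.020000; V(2,+1) = 0.000000; V(2,+2) = 0.000000
Backward induction: V(k, j) = exp(-r*dt) * [p_u * V(k+1, j+1) + p_m * V(k+1, j) + p_d * V(k+1, j-1)]
  V(1,-1) = exp(-r*dt) * [p_u*0.020000 + p_m*0.413093 + p_d*0.646885] = 0.391704
  V(1,+0) = exp(-r*dt) * [p_u*0.000000 + p_m*0.020000 + p_d*0.413093] = 0.089337
  V(1,+1) = exp(-r*dt) * [p_u*0.000000 + p_m*0.000000 + p_d*0.020000] = 0.003694
  V(0,+0) = exp(-r*dt) * [p_u*0.003694 + p_m*0.089337 + p_d*0.391704] = 0.131129


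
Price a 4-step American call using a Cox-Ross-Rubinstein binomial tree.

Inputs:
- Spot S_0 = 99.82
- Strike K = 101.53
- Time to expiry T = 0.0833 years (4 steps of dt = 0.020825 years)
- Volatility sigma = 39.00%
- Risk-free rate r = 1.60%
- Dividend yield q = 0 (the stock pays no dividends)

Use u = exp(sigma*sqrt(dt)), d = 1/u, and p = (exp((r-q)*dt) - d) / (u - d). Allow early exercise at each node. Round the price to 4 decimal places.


dt = T/N = 0.020825
u = exp(sigma*sqrt(dt)) = 1.057894; d = 1/u = 0.945274
p = (exp((r-q)*dt) - d) / (u - d) = 0.488893
Discount per step: exp(-r*dt) = 0.999667
Stock lattice S(k, i) with i counting down-moves:
  k=0: S(0,0) = 99.8200
  k=1: S(1,0) = 105.5990; S(1,1) = 94.3573
  k=2: S(2,0) = 111.7126; S(2,1) = 99.8200; S(2,2) = 89.1935
  k=3: S(3,0) = 118.1801; S(3,1) = 105.5990; S(3,2) = 94.3573; S(3,3) = 84.3123
  k=4: S(4,0) = 125.0221; S(4,1) = 111.7126; S(4,2) = 99.8200; S(4,3) = 89.1935; S(4,4) = 79.6982
Terminal payoffs V(N, i) = max(S_T - K, 0):
  V(4,0) = 23.492051; V(4,1) = 10.182583; V(4,2) = 0.000000; V(4,3) = 0.000000; V(4,4) = 0.000000
Backward induction: V(k, i) = exp(-r*dt) * [p * V(k+1, i) + (1-p) * V(k+1, i+1)]; then take max(V_cont, immediate exercise) for American.
  V(3,0) = exp(-r*dt) * [p*23.492051 + (1-p)*10.182583] = 16.683925; exercise = 16.650101; V(3,0) = max -> 16.683925
  V(3,1) = exp(-r*dt) * [p*10.182583 + (1-p)*0.000000] = 4.976532; exercise = 4.069006; V(3,1) = max -> 4.976532
  V(3,2) = exp(-r*dt) * [p*0.000000 + (1-p)*0.000000] = 0.000000; exercise = 0.000000; V(3,2) = max -> 0.000000
  V(3,3) = exp(-r*dt) * [p*0.000000 + (1-p)*0.000000] = 0.000000; exercise = 0.000000; V(3,3) = max -> 0.000000
  V(2,0) = exp(-r*dt) * [p*16.683925 + (1-p)*4.976532] = 10.696627; exercise = 10.182583; V(2,0) = max -> 10.696627
  V(2,1) = exp(-r*dt) * [p*4.976532 + (1-p)*0.000000] = 2.432180; exercise = 0.000000; V(2,1) = max -> 2.432180
  V(2,2) = exp(-r*dt) * [p*0.000000 + (1-p)*0.000000] = 0.000000; exercise = 0.000000; V(2,2) = max -> 0.000000
  V(1,0) = exp(-r*dt) * [p*10.696627 + (1-p)*2.432180] = 6.470451; exercise = 4.069006; V(1,0) = max -> 6.470451
  V(1,1) = exp(-r*dt) * [p*2.432180 + (1-p)*0.000000] = 1.188679; exercise = 0.000000; V(1,1) = max -> 1.188679
  V(0,0) = exp(-r*dt) * [p*6.470451 + (1-p)*1.188679] = 3.769643; exercise = 0.000000; V(0,0) = max -> 3.769643

Answer: Price = V(0,0) = 3.7696


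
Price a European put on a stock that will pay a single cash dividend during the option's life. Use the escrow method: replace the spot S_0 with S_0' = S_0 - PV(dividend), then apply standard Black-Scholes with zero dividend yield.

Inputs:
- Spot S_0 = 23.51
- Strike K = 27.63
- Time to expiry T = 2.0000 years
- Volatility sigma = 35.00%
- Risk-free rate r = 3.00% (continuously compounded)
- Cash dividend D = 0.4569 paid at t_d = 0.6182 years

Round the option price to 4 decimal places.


Answer: Price = 6.4157

Derivation:
PV(D) = D * exp(-r * t_d) = 0.4569 * 0.98162492 = 0.44850443
S_0' = S_0 - PV(D) = 23.5100 - 0.44850443 = 23.06149557
d1 = (ln(S_0'/K) + (r + sigma^2/2)*T) / (sigma*sqrt(T)) = 0.00356024
d2 = d1 - sigma*sqrt(T) = -0.49141451
exp(-rT) = 0.94176453
N(-d1) = 0.49857967; N(-d2) = 0.68843335
P = K * exp(-rT) * N(-d2) - S_0' * N(-d1) = 27.6300 * 0.94176453 * 0.68843335 - 23.06149557 * 0.49857967 = 6.4157
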